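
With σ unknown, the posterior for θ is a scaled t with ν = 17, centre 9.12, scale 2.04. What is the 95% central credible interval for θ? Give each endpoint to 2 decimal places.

The t_17 distribution is symmetric; the 95% interval is 9.12 ± t·2.04 with t_{0.975,17} = 2.110.
Half-width: 2.110 × 2.04 = 4.30.
9.12 − 4.30 = 4.82; 9.12 + 4.30 = 13.42.

[4.82, 13.42]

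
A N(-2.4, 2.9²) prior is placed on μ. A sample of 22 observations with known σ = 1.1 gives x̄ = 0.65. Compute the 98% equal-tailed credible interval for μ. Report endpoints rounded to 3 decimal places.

Posterior precision = 1/2.9² + 22/1.1² = 0.1189 + 18.1818 = 18.3007, so posterior SD = 0.2338.
Posterior mean = (-2.4/2.9² + 22·0.65/1.1²) / 18.3007 = 0.6302.
Interval: 0.6302 ± 2.326 × 0.2338 → [0.086, 1.174].

[0.086, 1.174]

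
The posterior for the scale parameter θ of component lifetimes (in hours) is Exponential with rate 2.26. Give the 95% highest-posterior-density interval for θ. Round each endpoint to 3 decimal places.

[0.000, 1.326]

The exponential density is strictly decreasing on [0, ∞), so the HPD interval is anchored at 0: [0, q] with P(θ ≤ q) = 0.95.
q = −ln(1 − 0.95) / 2.26 = 2.9957 / 2.26 = 1.326.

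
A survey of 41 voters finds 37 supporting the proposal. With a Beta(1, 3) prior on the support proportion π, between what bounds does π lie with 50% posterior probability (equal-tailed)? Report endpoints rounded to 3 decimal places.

Posterior: Beta(1+37, 3+4) = Beta(38, 7).
Equal-tailed 50% interval: the 0.25 and 0.75 quantiles of Beta(38, 7).
Posterior mean ≈ 0.844, SD ≈ 0.053; a Normal approximation gives roughly [0.808, 0.880].
Exact: F⁻¹(0.25) = 0.811; F⁻¹(0.75) = 0.883.

[0.811, 0.883]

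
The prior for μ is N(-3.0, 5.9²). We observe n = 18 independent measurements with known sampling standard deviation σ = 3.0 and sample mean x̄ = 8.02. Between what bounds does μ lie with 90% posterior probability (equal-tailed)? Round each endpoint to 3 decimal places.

[6.709, 9.019]

Posterior precision = 1/5.9² + 18/3.0² = 0.0287 + 2.0000 = 2.0287, so posterior SD = 0.7021.
Posterior mean = (-3.0/5.9² + 18·8.02/3.0²) / 2.0287 = 7.8640.
Interval: 7.8640 ± 1.645 × 0.7021 → [6.709, 9.019].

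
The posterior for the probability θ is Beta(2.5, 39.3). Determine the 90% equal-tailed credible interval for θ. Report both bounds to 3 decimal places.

[0.014, 0.129]

Posterior: Beta(2.5, 39.3).
Equal-tailed 90% interval: the 0.05 and 0.95 quantiles of Beta(2.5, 39.3).
Posterior mean ≈ 0.060, SD ≈ 0.036; a Normal approximation gives roughly [0.000, 0.119].
Exact: F⁻¹(0.05) = 0.014; F⁻¹(0.95) = 0.129.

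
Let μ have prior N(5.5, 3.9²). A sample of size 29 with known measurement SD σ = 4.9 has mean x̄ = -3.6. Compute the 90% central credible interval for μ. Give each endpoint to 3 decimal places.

Posterior precision = 1/3.9² + 29/4.9² = 0.0657 + 1.2078 = 1.2736, so posterior SD = 0.8861.
Posterior mean = (5.5/3.9² + 29·-3.6/4.9²) / 1.2736 = -3.1302.
Interval: -3.1302 ± 1.645 × 0.8861 → [-4.588, -1.673].

[-4.588, -1.673]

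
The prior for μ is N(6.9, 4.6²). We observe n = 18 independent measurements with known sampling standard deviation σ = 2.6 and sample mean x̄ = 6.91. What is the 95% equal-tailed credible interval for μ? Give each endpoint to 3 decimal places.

Posterior precision = 1/4.6² + 18/2.6² = 0.0473 + 2.6627 = 2.7100, so posterior SD = 0.6075.
Posterior mean = (6.9/4.6² + 18·6.91/2.6²) / 2.7100 = 6.9098.
Interval: 6.9098 ± 1.960 × 0.6075 → [5.719, 8.100].

[5.719, 8.100]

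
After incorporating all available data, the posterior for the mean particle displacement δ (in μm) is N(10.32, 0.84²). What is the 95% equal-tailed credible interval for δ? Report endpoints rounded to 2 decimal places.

[8.67, 11.97]

The posterior is symmetric, so the 95% equal-tailed interval is δ = 10.32 ± z·0.84 with z = 1.960.
Half-width: 1.960 × 0.84 = 1.65.
10.32 − 1.65 = 8.67; 10.32 + 1.65 = 11.97.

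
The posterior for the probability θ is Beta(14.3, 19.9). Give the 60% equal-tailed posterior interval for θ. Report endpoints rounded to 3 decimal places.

[0.347, 0.489]

Posterior: Beta(14.3, 19.9).
Equal-tailed 60% interval: the 0.2 and 0.8 quantiles of Beta(14.3, 19.9).
Posterior mean ≈ 0.418, SD ≈ 0.083; a Normal approximation gives roughly [0.348, 0.488].
Exact: F⁻¹(0.2) = 0.347; F⁻¹(0.8) = 0.489.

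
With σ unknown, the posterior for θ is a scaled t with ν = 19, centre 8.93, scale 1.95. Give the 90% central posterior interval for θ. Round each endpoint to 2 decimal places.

The t_19 distribution is symmetric; the 90% interval is 8.93 ± t·1.95 with t_{0.95,19} = 1.729.
Half-width: 1.729 × 1.95 = 3.37.
8.93 − 3.37 = 5.56; 8.93 + 3.37 = 12.30.

[5.56, 12.30]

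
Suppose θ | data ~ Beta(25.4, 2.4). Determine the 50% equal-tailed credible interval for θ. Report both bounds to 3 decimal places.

[0.885, 0.953]

Posterior: Beta(25.4, 2.4).
Equal-tailed 50% interval: the 0.25 and 0.75 quantiles of Beta(25.4, 2.4).
Posterior mean ≈ 0.914, SD ≈ 0.052; a Normal approximation gives roughly [0.878, 0.949].
Exact: F⁻¹(0.25) = 0.885; F⁻¹(0.75) = 0.953.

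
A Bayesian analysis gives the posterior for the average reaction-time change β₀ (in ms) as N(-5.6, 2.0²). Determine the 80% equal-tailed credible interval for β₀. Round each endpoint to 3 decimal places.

The posterior is symmetric, so the 80% equal-tailed interval is β₀ = -5.6 ± z·2.0 with z = 1.282.
Half-width: 1.282 × 2.0 = 2.563.
-5.6 − 2.563 = -8.163; -5.6 + 2.563 = -3.037.

[-8.163, -3.037]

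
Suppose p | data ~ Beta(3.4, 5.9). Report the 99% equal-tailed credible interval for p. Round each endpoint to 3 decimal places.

Posterior: Beta(3.4, 5.9).
Equal-tailed 99% interval: the 0.005 and 0.995 quantiles of Beta(3.4, 5.9).
Posterior mean ≈ 0.366, SD ≈ 0.150; a Normal approximation gives roughly [-0.021, 0.752].
Exact: F⁻¹(0.005) = 0.064; F⁻¹(0.995) = 0.764.

[0.064, 0.764]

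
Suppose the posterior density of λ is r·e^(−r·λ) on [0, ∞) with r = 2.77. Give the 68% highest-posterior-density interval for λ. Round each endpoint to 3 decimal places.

[0.000, 0.411]

The exponential density is strictly decreasing on [0, ∞), so the HPD interval is anchored at 0: [0, q] with P(λ ≤ q) = 0.68.
q = −ln(1 − 0.68) / 2.77 = 1.1394 / 2.77 = 0.411.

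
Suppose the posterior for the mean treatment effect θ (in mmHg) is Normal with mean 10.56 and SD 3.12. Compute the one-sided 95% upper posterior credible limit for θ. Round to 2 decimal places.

Need U with P(θ ≤ U) = 0.95: U = 10.56 + z_{0.05}·3.12.
z = 1.645; U = 10.56 + 1.645 × 3.12 = 15.69.

15.69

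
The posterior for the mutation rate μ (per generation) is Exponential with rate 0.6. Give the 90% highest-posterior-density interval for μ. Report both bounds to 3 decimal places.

The exponential density is strictly decreasing on [0, ∞), so the HPD interval is anchored at 0: [0, q] with P(μ ≤ q) = 0.90.
q = −ln(1 − 0.90) / 0.6 = 2.3026 / 0.6 = 3.838.

[0.000, 3.838]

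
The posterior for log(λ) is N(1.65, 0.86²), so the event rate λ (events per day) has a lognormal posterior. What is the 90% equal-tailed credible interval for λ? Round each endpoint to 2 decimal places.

[1.27, 21.43]

On the log scale the 90% interval is 1.65 ± 1.645 × 0.86 = [0.2354, 3.0646].
Exponentiate: [e^0.2354, e^3.0646] = [1.27, 21.43].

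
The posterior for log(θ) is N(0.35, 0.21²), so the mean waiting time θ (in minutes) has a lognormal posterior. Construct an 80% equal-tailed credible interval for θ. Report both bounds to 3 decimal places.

[1.084, 1.857]

On the log scale the 80% interval is 0.35 ± 1.282 × 0.21 = [0.0809, 0.6191].
Exponentiate: [e^0.0809, e^0.6191] = [1.084, 1.857].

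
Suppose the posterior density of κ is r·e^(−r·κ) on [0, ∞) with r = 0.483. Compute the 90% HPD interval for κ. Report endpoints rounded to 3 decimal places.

The exponential density is strictly decreasing on [0, ∞), so the HPD interval is anchored at 0: [0, q] with P(κ ≤ q) = 0.90.
q = −ln(1 − 0.90) / 0.483 = 2.3026 / 0.483 = 4.767.

[0.000, 4.767]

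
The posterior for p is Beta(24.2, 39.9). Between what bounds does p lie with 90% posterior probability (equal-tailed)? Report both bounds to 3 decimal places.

Posterior: Beta(24.2, 39.9).
Equal-tailed 90% interval: the 0.05 and 0.95 quantiles of Beta(24.2, 39.9).
Posterior mean ≈ 0.378, SD ≈ 0.060; a Normal approximation gives roughly [0.279, 0.476].
Exact: F⁻¹(0.05) = 0.281; F⁻¹(0.95) = 0.479.

[0.281, 0.479]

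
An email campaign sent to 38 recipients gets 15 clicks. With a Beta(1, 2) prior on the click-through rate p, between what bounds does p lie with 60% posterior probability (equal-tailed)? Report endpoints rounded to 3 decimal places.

Posterior: Beta(1+15, 2+23) = Beta(16, 25).
Equal-tailed 60% interval: the 0.2 and 0.8 quantiles of Beta(16, 25).
Posterior mean ≈ 0.390, SD ≈ 0.075; a Normal approximation gives roughly [0.327, 0.454].
Exact: F⁻¹(0.2) = 0.326; F⁻¹(0.8) = 0.454.

[0.326, 0.454]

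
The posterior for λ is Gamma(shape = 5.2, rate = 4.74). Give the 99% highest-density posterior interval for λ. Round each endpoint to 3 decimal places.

The posterior is unimodal and skewed, so the HPD interval has equal density at both endpoints and is the shortest 99% interval.
Solving f(0.175) = f(2.549) with F(2.549) − F(0.175) = 0.99 gives [0.175, 2.549].
For comparison, the equal-tailed interval is [0.246, 2.724]; the HPD is narrower and shifted toward the mode.

[0.175, 2.549]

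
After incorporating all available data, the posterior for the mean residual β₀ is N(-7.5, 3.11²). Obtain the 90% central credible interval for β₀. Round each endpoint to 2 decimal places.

The posterior is symmetric, so the 90% equal-tailed interval is β₀ = -7.5 ± z·3.11 with z = 1.645.
Half-width: 1.645 × 3.11 = 5.12.
-7.5 − 5.12 = -12.62; -7.5 + 5.12 = -2.38.

[-12.62, -2.38]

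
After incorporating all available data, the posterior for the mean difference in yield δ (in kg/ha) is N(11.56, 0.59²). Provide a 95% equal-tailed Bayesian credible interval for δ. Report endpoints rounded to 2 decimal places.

[10.40, 12.72]

The posterior is symmetric, so the 95% equal-tailed interval is δ = 11.56 ± z·0.59 with z = 1.960.
Half-width: 1.960 × 0.59 = 1.16.
11.56 − 1.16 = 10.40; 11.56 + 1.16 = 12.72.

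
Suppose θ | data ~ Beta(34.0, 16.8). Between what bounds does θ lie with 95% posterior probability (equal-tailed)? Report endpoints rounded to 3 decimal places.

Posterior: Beta(34.0, 16.8).
Equal-tailed 95% interval: the 0.025 and 0.975 quantiles of Beta(34.0, 16.8).
Posterior mean ≈ 0.669, SD ≈ 0.065; a Normal approximation gives roughly [0.541, 0.797].
Exact: F⁻¹(0.025) = 0.536; F⁻¹(0.975) = 0.790.

[0.536, 0.790]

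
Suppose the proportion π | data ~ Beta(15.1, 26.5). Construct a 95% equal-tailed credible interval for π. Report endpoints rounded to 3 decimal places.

[0.226, 0.513]

Posterior: Beta(15.1, 26.5).
Equal-tailed 95% interval: the 0.025 and 0.975 quantiles of Beta(15.1, 26.5).
Posterior mean ≈ 0.363, SD ≈ 0.074; a Normal approximation gives roughly [0.219, 0.507].
Exact: F⁻¹(0.025) = 0.226; F⁻¹(0.975) = 0.513.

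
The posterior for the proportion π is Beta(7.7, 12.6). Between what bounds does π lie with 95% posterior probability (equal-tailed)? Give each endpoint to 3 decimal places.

Posterior: Beta(7.7, 12.6).
Equal-tailed 95% interval: the 0.025 and 0.975 quantiles of Beta(7.7, 12.6).
Posterior mean ≈ 0.379, SD ≈ 0.105; a Normal approximation gives roughly [0.173, 0.585].
Exact: F⁻¹(0.025) = 0.187; F⁻¹(0.975) = 0.594.

[0.187, 0.594]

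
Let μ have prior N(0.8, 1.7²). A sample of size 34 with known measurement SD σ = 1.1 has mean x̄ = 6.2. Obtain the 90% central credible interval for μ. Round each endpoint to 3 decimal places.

Posterior precision = 1/1.7² + 34/1.1² = 0.3460 + 28.0992 = 28.4452, so posterior SD = 0.1875.
Posterior mean = (0.8/1.7² + 34·6.2/1.1²) / 28.4452 = 6.1343.
Interval: 6.1343 ± 1.645 × 0.1875 → [5.826, 6.443].

[5.826, 6.443]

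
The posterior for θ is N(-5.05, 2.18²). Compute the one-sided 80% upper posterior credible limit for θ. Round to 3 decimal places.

Need U with P(θ ≤ U) = 0.80: U = -5.05 + z_{0.2}·2.18.
z = 0.842; U = -5.05 + 0.842 × 2.18 = -3.215.

-3.215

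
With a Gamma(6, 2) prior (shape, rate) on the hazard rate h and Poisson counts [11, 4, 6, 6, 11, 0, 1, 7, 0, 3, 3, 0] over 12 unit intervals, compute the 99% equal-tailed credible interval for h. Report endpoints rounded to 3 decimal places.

Posterior: Gamma(6+52, 2+12) = Gamma(58, 14) (shape, rate).
Equal-tailed 99% interval: Gamma(58, 14) quantiles at 0.005 and 0.995.
Posterior mean ≈ 4.143, SD ≈ 0.544; a Normal approximation gives roughly [2.742, 5.544].
Exact: lower = 2.876; upper = 5.678.

[2.876, 5.678]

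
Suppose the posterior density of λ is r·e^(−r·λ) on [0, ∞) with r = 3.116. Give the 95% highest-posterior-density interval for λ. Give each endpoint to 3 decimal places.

The exponential density is strictly decreasing on [0, ∞), so the HPD interval is anchored at 0: [0, q] with P(λ ≤ q) = 0.95.
q = −ln(1 − 0.95) / 3.116 = 2.9957 / 3.116 = 0.961.

[0.000, 0.961]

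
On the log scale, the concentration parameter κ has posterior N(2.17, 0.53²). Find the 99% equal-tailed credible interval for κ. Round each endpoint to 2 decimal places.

[2.24, 34.30]

On the log scale the 99% interval is 2.17 ± 2.576 × 0.53 = [0.8048, 3.5352].
Exponentiate: [e^0.8048, e^3.5352] = [2.24, 34.30].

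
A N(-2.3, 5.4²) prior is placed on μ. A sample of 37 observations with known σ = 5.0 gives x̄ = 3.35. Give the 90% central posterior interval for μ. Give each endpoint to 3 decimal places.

[1.885, 4.559]

Posterior precision = 1/5.4² + 37/5.0² = 0.0343 + 1.4800 = 1.5143, so posterior SD = 0.8126.
Posterior mean = (-2.3/5.4² + 37·3.35/5.0²) / 1.5143 = 3.2220.
Interval: 3.2220 ± 1.645 × 0.8126 → [1.885, 4.559].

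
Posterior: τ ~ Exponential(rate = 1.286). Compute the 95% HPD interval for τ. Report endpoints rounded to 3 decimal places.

The exponential density is strictly decreasing on [0, ∞), so the HPD interval is anchored at 0: [0, q] with P(τ ≤ q) = 0.95.
q = −ln(1 − 0.95) / 1.286 = 2.9957 / 1.286 = 2.329.

[0.000, 2.329]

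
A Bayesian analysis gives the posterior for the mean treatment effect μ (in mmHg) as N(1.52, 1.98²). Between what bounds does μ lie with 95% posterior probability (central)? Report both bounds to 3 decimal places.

[-2.361, 5.401]

The posterior is symmetric, so the 95% equal-tailed interval is μ = 1.52 ± z·1.98 with z = 1.960.
Half-width: 1.960 × 1.98 = 3.881.
1.52 − 3.881 = -2.361; 1.52 + 3.881 = 5.401.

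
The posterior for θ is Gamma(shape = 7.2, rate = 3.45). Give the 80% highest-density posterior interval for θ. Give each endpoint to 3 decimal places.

[1.015, 2.904]

The posterior is unimodal and skewed, so the HPD interval has equal density at both endpoints and is the shortest 80% interval.
Solving f(1.015) = f(2.904) with F(2.904) − F(1.015) = 0.80 gives [1.015, 2.904].
For comparison, the equal-tailed interval is [1.173, 3.125]; the HPD is narrower and shifted toward the mode.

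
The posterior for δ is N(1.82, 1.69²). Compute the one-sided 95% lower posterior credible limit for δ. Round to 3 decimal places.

-0.960

Need L with P(δ ≥ L) = 0.95: L = 1.82 − z_{0.05}·1.69.
z = 1.645; L = 1.82 − 1.645 × 1.69 = -0.960.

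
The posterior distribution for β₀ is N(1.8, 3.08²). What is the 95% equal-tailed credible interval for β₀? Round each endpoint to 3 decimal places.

[-4.237, 7.837]

The posterior is symmetric, so the 95% equal-tailed interval is β₀ = 1.8 ± z·3.08 with z = 1.960.
Half-width: 1.960 × 3.08 = 6.037.
1.8 − 6.037 = -4.237; 1.8 + 6.037 = 7.837.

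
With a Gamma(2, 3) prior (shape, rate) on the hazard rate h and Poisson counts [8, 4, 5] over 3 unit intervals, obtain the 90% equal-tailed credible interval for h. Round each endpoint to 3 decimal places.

[2.074, 4.449]

Posterior: Gamma(2+17, 3+3) = Gamma(19, 6) (shape, rate).
Equal-tailed 90% interval: Gamma(19, 6) quantiles at 0.05 and 0.95.
Posterior mean ≈ 3.167, SD ≈ 0.726; a Normal approximation gives roughly [1.972, 4.362].
Exact: lower = 2.074; upper = 4.449.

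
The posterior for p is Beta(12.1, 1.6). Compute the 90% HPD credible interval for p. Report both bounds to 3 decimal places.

[0.766, 0.998]

The posterior is unimodal and skewed, so the HPD interval has equal density at both endpoints and is the shortest 90% interval.
Solving f(0.766) = f(0.998) with F(0.998) − F(0.766) = 0.90 gives [0.766, 0.998].
For comparison, the equal-tailed interval is [0.719, 0.983]; the HPD is narrower and shifted toward the mode.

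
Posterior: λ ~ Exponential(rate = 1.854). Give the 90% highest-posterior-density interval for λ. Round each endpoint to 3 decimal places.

The exponential density is strictly decreasing on [0, ∞), so the HPD interval is anchored at 0: [0, q] with P(λ ≤ q) = 0.90.
q = −ln(1 − 0.90) / 1.854 = 2.3026 / 1.854 = 1.242.

[0.000, 1.242]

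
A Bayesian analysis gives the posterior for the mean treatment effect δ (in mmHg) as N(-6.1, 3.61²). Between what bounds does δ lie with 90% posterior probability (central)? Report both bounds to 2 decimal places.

The posterior is symmetric, so the 90% equal-tailed interval is δ = -6.1 ± z·3.61 with z = 1.645.
Half-width: 1.645 × 3.61 = 5.94.
-6.1 − 5.94 = -12.04; -6.1 + 5.94 = -0.16.

[-12.04, -0.16]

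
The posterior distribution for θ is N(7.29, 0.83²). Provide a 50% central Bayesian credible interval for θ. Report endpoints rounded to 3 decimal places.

The posterior is symmetric, so the 50% equal-tailed interval is θ = 7.29 ± z·0.83 with z = 0.674.
Half-width: 0.674 × 0.83 = 0.560.
7.29 − 0.560 = 6.730; 7.29 + 0.560 = 7.850.

[6.730, 7.850]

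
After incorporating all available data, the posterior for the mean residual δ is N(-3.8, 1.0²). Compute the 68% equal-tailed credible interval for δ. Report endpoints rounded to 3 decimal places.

The posterior is symmetric, so the 68% equal-tailed interval is δ = -3.8 ± z·1.0 with z = 0.994.
Half-width: 0.994 × 1.0 = 0.994.
-3.8 − 0.994 = -4.794; -3.8 + 0.994 = -2.806.

[-4.794, -2.806]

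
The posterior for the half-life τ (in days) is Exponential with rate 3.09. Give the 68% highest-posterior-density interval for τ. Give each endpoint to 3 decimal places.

The exponential density is strictly decreasing on [0, ∞), so the HPD interval is anchored at 0: [0, q] with P(τ ≤ q) = 0.68.
q = −ln(1 − 0.68) / 3.09 = 1.1394 / 3.09 = 0.369.

[0.000, 0.369]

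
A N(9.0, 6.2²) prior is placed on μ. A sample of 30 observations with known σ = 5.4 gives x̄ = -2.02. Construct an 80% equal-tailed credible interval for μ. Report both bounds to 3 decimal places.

[-2.996, -0.500]

Posterior precision = 1/6.2² + 30/5.4² = 0.0260 + 1.0288 = 1.0548, so posterior SD = 0.9737.
Posterior mean = (9.0/6.2² + 30·-2.02/5.4²) / 1.0548 = -1.7482.
Interval: -1.7482 ± 1.282 × 0.9737 → [-2.996, -0.500].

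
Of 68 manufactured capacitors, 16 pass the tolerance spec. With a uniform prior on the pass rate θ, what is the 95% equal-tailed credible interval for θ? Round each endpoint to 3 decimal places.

Posterior: Beta(1+16, 1+52) = Beta(17, 53).
Equal-tailed 95% interval: the 0.025 and 0.975 quantiles of Beta(17, 53).
Posterior mean ≈ 0.243, SD ≈ 0.051; a Normal approximation gives roughly [0.143, 0.343].
Exact: F⁻¹(0.025) = 0.151; F⁻¹(0.975) = 0.349.

[0.151, 0.349]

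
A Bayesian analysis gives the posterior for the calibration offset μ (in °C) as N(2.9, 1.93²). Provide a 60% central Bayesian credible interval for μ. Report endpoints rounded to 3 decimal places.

[1.276, 4.524]

The posterior is symmetric, so the 60% equal-tailed interval is μ = 2.9 ± z·1.93 with z = 0.842.
Half-width: 0.842 × 1.93 = 1.624.
2.9 − 1.624 = 1.276; 2.9 + 1.624 = 4.524.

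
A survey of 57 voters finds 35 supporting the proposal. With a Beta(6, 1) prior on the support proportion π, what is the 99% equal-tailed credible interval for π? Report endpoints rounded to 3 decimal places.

Posterior: Beta(6+35, 1+22) = Beta(41, 23).
Equal-tailed 99% interval: the 0.005 and 0.995 quantiles of Beta(41, 23).
Posterior mean ≈ 0.641, SD ≈ 0.060; a Normal approximation gives roughly [0.487, 0.794].
Exact: F⁻¹(0.005) = 0.481; F⁻¹(0.995) = 0.784.

[0.481, 0.784]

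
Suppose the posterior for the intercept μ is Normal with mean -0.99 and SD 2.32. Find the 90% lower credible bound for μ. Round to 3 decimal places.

Need L with P(μ ≥ L) = 0.90: L = -0.99 − z_{0.1}·2.32.
z = 1.282; L = -0.99 − 1.282 × 2.32 = -3.963.

-3.963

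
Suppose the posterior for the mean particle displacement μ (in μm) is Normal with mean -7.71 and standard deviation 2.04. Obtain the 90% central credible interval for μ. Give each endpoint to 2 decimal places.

The posterior is symmetric, so the 90% equal-tailed interval is μ = -7.71 ± z·2.04 with z = 1.645.
Half-width: 1.645 × 2.04 = 3.36.
-7.71 − 3.36 = -11.07; -7.71 + 3.36 = -4.35.

[-11.07, -4.35]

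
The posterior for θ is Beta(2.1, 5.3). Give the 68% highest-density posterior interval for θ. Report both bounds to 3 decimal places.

[0.079, 0.385]

The posterior is unimodal and skewed, so the HPD interval has equal density at both endpoints and is the shortest 68% interval.
Solving f(0.079) = f(0.385) with F(0.385) − F(0.079) = 0.68 gives [0.079, 0.385].
For comparison, the equal-tailed interval is [0.125, 0.446]; the HPD is narrower and shifted toward the mode.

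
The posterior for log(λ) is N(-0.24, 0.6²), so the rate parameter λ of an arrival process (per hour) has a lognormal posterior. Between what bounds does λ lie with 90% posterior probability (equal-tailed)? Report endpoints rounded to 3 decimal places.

On the log scale the 90% interval is -0.24 ± 1.645 × 0.6 = [-1.2269, 0.7469].
Exponentiate: [e^-1.2269, e^0.7469] = [0.293, 2.110].

[0.293, 2.110]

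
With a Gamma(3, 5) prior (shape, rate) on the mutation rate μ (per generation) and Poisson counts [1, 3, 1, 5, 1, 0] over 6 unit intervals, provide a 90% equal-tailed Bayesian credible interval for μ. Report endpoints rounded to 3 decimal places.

Posterior: Gamma(3+11, 5+6) = Gamma(14, 11) (shape, rate).
Equal-tailed 90% interval: Gamma(14, 11) quantiles at 0.05 and 0.95.
Posterior mean ≈ 1.273, SD ≈ 0.340; a Normal approximation gives roughly [0.713, 1.832].
Exact: lower = 0.769; upper = 1.879.

[0.769, 1.879]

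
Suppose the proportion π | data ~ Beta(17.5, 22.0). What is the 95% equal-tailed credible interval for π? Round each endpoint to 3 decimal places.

Posterior: Beta(17.5, 22.0).
Equal-tailed 95% interval: the 0.025 and 0.975 quantiles of Beta(17.5, 22.0).
Posterior mean ≈ 0.443, SD ≈ 0.078; a Normal approximation gives roughly [0.290, 0.596].
Exact: F⁻¹(0.025) = 0.294; F⁻¹(0.975) = 0.598.

[0.294, 0.598]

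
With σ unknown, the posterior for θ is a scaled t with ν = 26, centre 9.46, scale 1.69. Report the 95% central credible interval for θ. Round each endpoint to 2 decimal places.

The t_26 distribution is symmetric; the 95% interval is 9.46 ± t·1.69 with t_{0.975,26} = 2.056.
Half-width: 2.056 × 1.69 = 3.47.
9.46 − 3.47 = 5.99; 9.46 + 3.47 = 12.93.

[5.99, 12.93]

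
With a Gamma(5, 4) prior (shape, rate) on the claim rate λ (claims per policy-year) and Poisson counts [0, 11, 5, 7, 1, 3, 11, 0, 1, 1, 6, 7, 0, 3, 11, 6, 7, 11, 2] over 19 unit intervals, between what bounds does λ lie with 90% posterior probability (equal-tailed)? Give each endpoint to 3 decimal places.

Posterior: Gamma(5+93, 4+19) = Gamma(98, 23) (shape, rate).
Equal-tailed 90% interval: Gamma(98, 23) quantiles at 0.05 and 0.95.
Posterior mean ≈ 4.261, SD ≈ 0.430; a Normal approximation gives roughly [3.553, 4.969].
Exact: lower = 3.578; upper = 4.993.

[3.578, 4.993]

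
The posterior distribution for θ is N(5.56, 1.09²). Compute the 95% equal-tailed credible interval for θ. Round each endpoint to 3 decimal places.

The posterior is symmetric, so the 95% equal-tailed interval is θ = 5.56 ± z·1.09 with z = 1.960.
Half-width: 1.960 × 1.09 = 2.136.
5.56 − 2.136 = 3.424; 5.56 + 2.136 = 7.696.

[3.424, 7.696]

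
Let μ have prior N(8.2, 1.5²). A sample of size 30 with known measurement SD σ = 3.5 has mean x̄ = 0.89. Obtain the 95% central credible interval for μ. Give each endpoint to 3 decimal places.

Posterior precision = 1/1.5² + 30/3.5² = 0.4444 + 2.4490 = 2.8934, so posterior SD = 0.5879.
Posterior mean = (8.2/1.5² + 30·0.89/3.5²) / 2.8934 = 2.0129.
Interval: 2.0129 ± 1.960 × 0.5879 → [0.861, 3.165].

[0.861, 3.165]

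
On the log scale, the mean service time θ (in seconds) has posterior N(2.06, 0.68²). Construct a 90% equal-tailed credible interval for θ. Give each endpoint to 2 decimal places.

[2.56, 24.01]

On the log scale the 90% interval is 2.06 ± 1.645 × 0.68 = [0.9415, 3.1785].
Exponentiate: [e^0.9415, e^3.1785] = [2.56, 24.01].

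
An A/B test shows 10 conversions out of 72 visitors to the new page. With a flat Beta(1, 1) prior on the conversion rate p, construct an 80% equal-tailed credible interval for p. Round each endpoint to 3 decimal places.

[0.098, 0.203]

Posterior: Beta(1+10, 1+62) = Beta(11, 63).
Equal-tailed 80% interval: the 0.1 and 0.9 quantiles of Beta(11, 63).
Posterior mean ≈ 0.149, SD ≈ 0.041; a Normal approximation gives roughly [0.096, 0.201].
Exact: F⁻¹(0.1) = 0.098; F⁻¹(0.9) = 0.203.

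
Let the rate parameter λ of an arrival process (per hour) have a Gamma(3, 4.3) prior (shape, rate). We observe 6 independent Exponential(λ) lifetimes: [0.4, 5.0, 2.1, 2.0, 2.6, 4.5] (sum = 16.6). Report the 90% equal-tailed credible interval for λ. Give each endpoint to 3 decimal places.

Posterior: Gamma(3+6, 4.3+16.6) = Gamma(9, 20.9) (shape, rate).
Equal-tailed 90% interval: Gamma(9, 20.9) quantiles at 0.05 and 0.95.
Posterior mean ≈ 0.431, SD ≈ 0.144; a Normal approximation gives roughly [0.195, 0.667].
Exact: lower = 0.225; upper = 0.691.

[0.225, 0.691]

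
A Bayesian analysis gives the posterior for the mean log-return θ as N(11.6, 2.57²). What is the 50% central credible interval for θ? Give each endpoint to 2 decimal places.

The posterior is symmetric, so the 50% equal-tailed interval is θ = 11.6 ± z·2.57 with z = 0.674.
Half-width: 0.674 × 2.57 = 1.73.
11.6 − 1.73 = 9.87; 11.6 + 1.73 = 13.33.

[9.87, 13.33]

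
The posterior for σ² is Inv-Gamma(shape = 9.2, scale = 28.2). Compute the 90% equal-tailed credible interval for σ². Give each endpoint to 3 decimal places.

Inverse-Gamma(9.2, 28.2) quantiles: F⁻¹(0.05) and F⁻¹(0.95).
Equivalently, 1/σ² ~ Gamma(9.2, rate = 28.2); invert its 0.95 and 0.05 quantiles.
Posterior mean ≈ 3.439, SD ≈ 1.282; a Normal approximation gives roughly [1.331, 5.547].
Exact: lower = 1.920; upper = 5.826.

[1.920, 5.826]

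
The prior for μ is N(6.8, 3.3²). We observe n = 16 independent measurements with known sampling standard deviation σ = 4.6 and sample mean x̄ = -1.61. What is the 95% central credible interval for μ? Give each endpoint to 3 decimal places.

Posterior precision = 1/3.3² + 16/4.6² = 0.0918 + 0.7561 = 0.8480, so posterior SD = 1.0859.
Posterior mean = (6.8/3.3² + 16·-1.61/4.6²) / 0.8480 = -0.6993.
Interval: -0.6993 ± 1.960 × 1.0859 → [-2.828, 1.429].

[-2.828, 1.429]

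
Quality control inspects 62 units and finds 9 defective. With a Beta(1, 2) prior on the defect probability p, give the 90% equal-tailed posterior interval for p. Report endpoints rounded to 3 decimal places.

[0.087, 0.233]

Posterior: Beta(1+9, 2+53) = Beta(10, 55).
Equal-tailed 90% interval: the 0.05 and 0.95 quantiles of Beta(10, 55).
Posterior mean ≈ 0.154, SD ≈ 0.044; a Normal approximation gives roughly [0.081, 0.227].
Exact: F⁻¹(0.05) = 0.087; F⁻¹(0.95) = 0.233.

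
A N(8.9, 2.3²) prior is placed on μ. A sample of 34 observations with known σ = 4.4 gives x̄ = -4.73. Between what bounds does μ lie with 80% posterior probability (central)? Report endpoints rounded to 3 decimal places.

[-4.324, -2.487]

Posterior precision = 1/2.3² + 34/4.4² = 0.1890 + 1.7562 = 1.9452, so posterior SD = 0.7170.
Posterior mean = (8.9/2.3² + 34·-4.73/4.4²) / 1.9452 = -3.4055.
Interval: -3.4055 ± 1.282 × 0.7170 → [-4.324, -2.487].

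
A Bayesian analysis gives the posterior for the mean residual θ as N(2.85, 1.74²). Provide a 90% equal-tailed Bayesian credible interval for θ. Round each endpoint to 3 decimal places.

[-0.012, 5.712]

The posterior is symmetric, so the 90% equal-tailed interval is θ = 2.85 ± z·1.74 with z = 1.645.
Half-width: 1.645 × 1.74 = 2.862.
2.85 − 2.862 = -0.012; 2.85 + 2.862 = 5.712.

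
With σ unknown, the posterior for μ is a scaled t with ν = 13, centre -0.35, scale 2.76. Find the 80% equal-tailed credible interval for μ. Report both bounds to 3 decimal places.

[-4.076, 3.376]

The t_13 distribution is symmetric; the 80% interval is -0.35 ± t·2.76 with t_{0.9,13} = 1.350.
Half-width: 1.350 × 2.76 = 3.726.
-0.35 − 3.726 = -4.076; -0.35 + 3.726 = 3.376.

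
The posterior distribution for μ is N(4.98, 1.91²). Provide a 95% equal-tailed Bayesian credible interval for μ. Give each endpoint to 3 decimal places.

[1.236, 8.724]

The posterior is symmetric, so the 95% equal-tailed interval is μ = 4.98 ± z·1.91 with z = 1.960.
Half-width: 1.960 × 1.91 = 3.744.
4.98 − 3.744 = 1.236; 4.98 + 3.744 = 8.724.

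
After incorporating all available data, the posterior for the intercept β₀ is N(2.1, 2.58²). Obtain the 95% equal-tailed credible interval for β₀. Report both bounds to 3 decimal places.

[-2.957, 7.157]

The posterior is symmetric, so the 95% equal-tailed interval is β₀ = 2.1 ± z·2.58 with z = 1.960.
Half-width: 1.960 × 2.58 = 5.057.
2.1 − 5.057 = -2.957; 2.1 + 5.057 = 7.157.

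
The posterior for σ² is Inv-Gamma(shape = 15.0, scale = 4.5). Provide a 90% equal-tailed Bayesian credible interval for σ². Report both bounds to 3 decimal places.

[0.206, 0.487]

Inverse-Gamma(15.0, 4.5) quantiles: F⁻¹(0.05) and F⁻¹(0.95).
Equivalently, 1/σ² ~ Gamma(15.0, rate = 4.5); invert its 0.95 and 0.05 quantiles.
Posterior mean ≈ 0.321, SD ≈ 0.089; a Normal approximation gives roughly [0.175, 0.468].
Exact: lower = 0.206; upper = 0.487.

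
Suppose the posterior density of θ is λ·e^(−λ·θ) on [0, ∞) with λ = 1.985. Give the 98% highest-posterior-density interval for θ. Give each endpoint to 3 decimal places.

The exponential density is strictly decreasing on [0, ∞), so the HPD interval is anchored at 0: [0, q] with P(θ ≤ q) = 0.98.
q = −ln(1 − 0.98) / 1.985 = 3.9120 / 1.985 = 1.971.

[0.000, 1.971]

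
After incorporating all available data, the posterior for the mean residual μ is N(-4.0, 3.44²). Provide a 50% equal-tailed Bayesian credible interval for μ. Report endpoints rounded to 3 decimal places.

[-6.320, -1.680]

The posterior is symmetric, so the 50% equal-tailed interval is μ = -4.0 ± z·3.44 with z = 0.674.
Half-width: 0.674 × 3.44 = 2.320.
-4.0 − 2.320 = -6.320; -4.0 + 2.320 = -1.680.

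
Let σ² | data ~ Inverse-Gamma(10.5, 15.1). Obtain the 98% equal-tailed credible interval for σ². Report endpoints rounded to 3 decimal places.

[0.776, 3.394]

Inverse-Gamma(10.5, 15.1) quantiles: F⁻¹(0.01) and F⁻¹(0.99).
Equivalently, 1/σ² ~ Gamma(10.5, rate = 15.1); invert its 0.99 and 0.01 quantiles.
Posterior mean ≈ 1.589, SD ≈ 0.545; a Normal approximation gives roughly [0.321, 2.858].
Exact: lower = 0.776; upper = 3.394.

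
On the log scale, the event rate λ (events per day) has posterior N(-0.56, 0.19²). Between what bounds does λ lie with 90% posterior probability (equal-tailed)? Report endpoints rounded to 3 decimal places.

On the log scale the 90% interval is -0.56 ± 1.645 × 0.19 = [-0.8725, -0.2475].
Exponentiate: [e^-0.8725, e^-0.2475] = [0.418, 0.781].

[0.418, 0.781]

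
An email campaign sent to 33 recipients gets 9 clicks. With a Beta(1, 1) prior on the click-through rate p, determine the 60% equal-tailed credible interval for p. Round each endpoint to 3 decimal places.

[0.220, 0.349]

Posterior: Beta(1+9, 1+24) = Beta(10, 25).
Equal-tailed 60% interval: the 0.2 and 0.8 quantiles of Beta(10, 25).
Posterior mean ≈ 0.286, SD ≈ 0.075; a Normal approximation gives roughly [0.222, 0.349].
Exact: F⁻¹(0.2) = 0.220; F⁻¹(0.8) = 0.349.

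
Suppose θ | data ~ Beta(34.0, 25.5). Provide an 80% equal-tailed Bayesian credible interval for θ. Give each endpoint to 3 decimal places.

[0.489, 0.653]

Posterior: Beta(34.0, 25.5).
Equal-tailed 80% interval: the 0.1 and 0.9 quantiles of Beta(34.0, 25.5).
Posterior mean ≈ 0.571, SD ≈ 0.064; a Normal approximation gives roughly [0.490, 0.653].
Exact: F⁻¹(0.1) = 0.489; F⁻¹(0.9) = 0.653.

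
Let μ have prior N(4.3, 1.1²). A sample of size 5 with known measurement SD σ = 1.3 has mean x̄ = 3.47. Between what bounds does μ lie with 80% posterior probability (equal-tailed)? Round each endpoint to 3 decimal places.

Posterior precision = 1/1.1² + 5/1.3² = 0.8264 + 2.9586 = 3.7850, so posterior SD = 0.5140.
Posterior mean = (4.3/1.1² + 5·3.47/1.3²) / 3.7850 = 3.6512.
Interval: 3.6512 ± 1.282 × 0.5140 → [2.993, 4.310].

[2.993, 4.310]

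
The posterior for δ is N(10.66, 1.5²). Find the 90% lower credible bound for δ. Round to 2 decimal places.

8.74

Need L with P(δ ≥ L) = 0.90: L = 10.66 − z_{0.1}·1.5.
z = 1.282; L = 10.66 − 1.282 × 1.5 = 8.74.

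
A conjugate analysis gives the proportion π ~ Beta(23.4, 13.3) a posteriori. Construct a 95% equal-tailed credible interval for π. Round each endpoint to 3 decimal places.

[0.478, 0.783]

Posterior: Beta(23.4, 13.3).
Equal-tailed 95% interval: the 0.025 and 0.975 quantiles of Beta(23.4, 13.3).
Posterior mean ≈ 0.638, SD ≈ 0.078; a Normal approximation gives roughly [0.484, 0.791].
Exact: F⁻¹(0.025) = 0.478; F⁻¹(0.975) = 0.783.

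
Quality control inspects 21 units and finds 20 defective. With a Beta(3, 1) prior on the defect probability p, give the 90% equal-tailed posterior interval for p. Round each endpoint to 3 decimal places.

Posterior: Beta(3+20, 1+1) = Beta(23, 2).
Equal-tailed 90% interval: the 0.05 and 0.95 quantiles of Beta(23, 2).
Posterior mean ≈ 0.920, SD ≈ 0.053; a Normal approximation gives roughly [0.832, 1.008].
Exact: F⁻¹(0.05) = 0.817; F⁻¹(0.95) = 0.985.

[0.817, 0.985]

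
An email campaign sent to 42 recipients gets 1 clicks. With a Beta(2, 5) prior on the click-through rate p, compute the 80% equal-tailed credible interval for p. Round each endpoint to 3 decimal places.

Posterior: Beta(2+1, 5+41) = Beta(3, 46).
Equal-tailed 80% interval: the 0.1 and 0.9 quantiles of Beta(3, 46).
Posterior mean ≈ 0.061, SD ≈ 0.034; a Normal approximation gives roughly [0.018, 0.105].
Exact: F⁻¹(0.1) = 0.023; F⁻¹(0.9) = 0.107.

[0.023, 0.107]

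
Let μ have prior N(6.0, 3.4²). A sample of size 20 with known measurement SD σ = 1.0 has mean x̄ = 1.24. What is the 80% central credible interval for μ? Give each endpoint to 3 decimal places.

Posterior precision = 1/3.4² + 20/1.0² = 0.0865 + 20.0000 = 20.0865, so posterior SD = 0.2231.
Posterior mean = (6.0/3.4² + 20·1.24/1.0²) / 20.0865 = 1.2605.
Interval: 1.2605 ± 1.282 × 0.2231 → [0.975, 1.546].

[0.975, 1.546]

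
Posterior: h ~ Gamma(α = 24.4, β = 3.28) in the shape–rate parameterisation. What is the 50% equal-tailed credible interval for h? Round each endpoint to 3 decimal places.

[6.376, 8.392]

Posterior: Gamma(shape 24.4, rate 3.28).
Equal-tailed 50% interval: Gamma(24.4, 3.28) quantiles at 0.25 and 0.75.
Posterior mean ≈ 7.439, SD ≈ 1.506; a Normal approximation gives roughly [6.423, 8.455].
Exact: lower = 6.376; upper = 8.392.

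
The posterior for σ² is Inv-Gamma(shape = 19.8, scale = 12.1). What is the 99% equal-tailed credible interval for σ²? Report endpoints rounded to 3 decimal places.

[0.365, 1.185]

Inverse-Gamma(19.8, 12.1) quantiles: F⁻¹(0.005) and F⁻¹(0.995).
Equivalently, 1/σ² ~ Gamma(19.8, rate = 12.1); invert its 0.995 and 0.005 quantiles.
Posterior mean ≈ 0.644, SD ≈ 0.153; a Normal approximation gives roughly [0.251, 1.037].
Exact: lower = 0.365; upper = 1.185.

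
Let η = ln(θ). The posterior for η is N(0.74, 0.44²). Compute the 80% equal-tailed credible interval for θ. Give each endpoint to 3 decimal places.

On the log scale the 80% interval is 0.74 ± 1.282 × 0.44 = [0.1761, 1.3039].
Exponentiate: [e^0.1761, e^1.3039] = [1.193, 3.684].

[1.193, 3.684]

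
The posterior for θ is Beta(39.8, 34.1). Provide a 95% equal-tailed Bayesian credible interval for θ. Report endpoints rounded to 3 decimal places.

Posterior: Beta(39.8, 34.1).
Equal-tailed 95% interval: the 0.025 and 0.975 quantiles of Beta(39.8, 34.1).
Posterior mean ≈ 0.539, SD ≈ 0.058; a Normal approximation gives roughly [0.426, 0.651].
Exact: F⁻¹(0.025) = 0.425; F⁻¹(0.975) = 0.650.

[0.425, 0.650]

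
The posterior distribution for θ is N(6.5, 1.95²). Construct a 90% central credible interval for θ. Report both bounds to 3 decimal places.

[3.293, 9.707]

The posterior is symmetric, so the 90% equal-tailed interval is θ = 6.5 ± z·1.95 with z = 1.645.
Half-width: 1.645 × 1.95 = 3.207.
6.5 − 3.207 = 3.293; 6.5 + 3.207 = 9.707.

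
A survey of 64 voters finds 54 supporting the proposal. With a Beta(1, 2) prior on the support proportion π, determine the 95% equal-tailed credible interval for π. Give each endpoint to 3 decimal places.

[0.721, 0.902]

Posterior: Beta(1+54, 2+10) = Beta(55, 12).
Equal-tailed 95% interval: the 0.025 and 0.975 quantiles of Beta(55, 12).
Posterior mean ≈ 0.821, SD ≈ 0.046; a Normal approximation gives roughly [0.730, 0.912].
Exact: F⁻¹(0.025) = 0.721; F⁻¹(0.975) = 0.902.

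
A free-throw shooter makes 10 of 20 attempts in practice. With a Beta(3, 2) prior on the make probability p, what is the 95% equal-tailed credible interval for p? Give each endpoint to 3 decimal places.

[0.328, 0.709]

Posterior: Beta(3+10, 2+10) = Beta(13, 12).
Equal-tailed 95% interval: the 0.025 and 0.975 quantiles of Beta(13, 12).
Posterior mean ≈ 0.520, SD ≈ 0.098; a Normal approximation gives roughly [0.328, 0.712].
Exact: F⁻¹(0.025) = 0.328; F⁻¹(0.975) = 0.709.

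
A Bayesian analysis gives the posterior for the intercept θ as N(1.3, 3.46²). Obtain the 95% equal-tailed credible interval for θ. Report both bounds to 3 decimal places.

[-5.481, 8.081]

The posterior is symmetric, so the 95% equal-tailed interval is θ = 1.3 ± z·3.46 with z = 1.960.
Half-width: 1.960 × 3.46 = 6.781.
1.3 − 6.781 = -5.481; 1.3 + 6.781 = 8.081.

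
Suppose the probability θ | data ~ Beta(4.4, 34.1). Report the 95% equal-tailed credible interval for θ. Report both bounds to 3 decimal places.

[0.036, 0.230]

Posterior: Beta(4.4, 34.1).
Equal-tailed 95% interval: the 0.025 and 0.975 quantiles of Beta(4.4, 34.1).
Posterior mean ≈ 0.114, SD ≈ 0.051; a Normal approximation gives roughly [0.015, 0.214].
Exact: F⁻¹(0.025) = 0.036; F⁻¹(0.975) = 0.230.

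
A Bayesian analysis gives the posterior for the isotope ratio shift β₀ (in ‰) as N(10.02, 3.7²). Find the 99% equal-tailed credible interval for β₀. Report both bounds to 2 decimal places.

[0.49, 19.55]

The posterior is symmetric, so the 99% equal-tailed interval is β₀ = 10.02 ± z·3.7 with z = 2.576.
Half-width: 2.576 × 3.7 = 9.53.
10.02 − 9.53 = 0.49; 10.02 + 9.53 = 19.55.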